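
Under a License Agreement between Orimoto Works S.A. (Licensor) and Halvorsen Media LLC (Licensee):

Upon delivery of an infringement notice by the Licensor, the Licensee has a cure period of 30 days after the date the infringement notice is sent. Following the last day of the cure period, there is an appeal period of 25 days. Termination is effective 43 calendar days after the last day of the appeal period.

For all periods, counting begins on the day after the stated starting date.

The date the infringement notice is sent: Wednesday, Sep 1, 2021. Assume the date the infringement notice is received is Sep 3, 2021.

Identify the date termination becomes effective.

Dec 8, 2021

The last day of the cure period: 30 calendar days after Sep 1, 2021 is Oct 1, 2021.
Adding 25 calendar days to Oct 1, 2021 gives Oct 26, 2021, which is the last day of the appeal period.
The date termination becomes effective: Oct 26, 2021 + 43 days = Dec 8, 2021.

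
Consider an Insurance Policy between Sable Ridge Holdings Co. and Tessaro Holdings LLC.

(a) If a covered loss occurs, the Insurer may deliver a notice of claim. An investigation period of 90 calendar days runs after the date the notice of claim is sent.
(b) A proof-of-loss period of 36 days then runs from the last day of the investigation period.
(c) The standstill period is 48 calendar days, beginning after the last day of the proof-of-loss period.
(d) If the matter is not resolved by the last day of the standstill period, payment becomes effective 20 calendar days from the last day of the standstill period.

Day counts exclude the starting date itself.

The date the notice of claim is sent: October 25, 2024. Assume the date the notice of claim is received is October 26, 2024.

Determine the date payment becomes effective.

May 7, 2025

Adding 90 calendar days to October 25, 2024 gives January 23, 2025, which is the last day of the investigation period.
The last day of the proof-of-loss period: 36 calendar days after January 23, 2025 is February 28, 2025.
Adding 48 calendar days to February 28, 2025 gives April 17, 2025, which is the last day of the standstill period.
The date payment becomes effective: April 17, 2025 + 20 days = May 7, 2025.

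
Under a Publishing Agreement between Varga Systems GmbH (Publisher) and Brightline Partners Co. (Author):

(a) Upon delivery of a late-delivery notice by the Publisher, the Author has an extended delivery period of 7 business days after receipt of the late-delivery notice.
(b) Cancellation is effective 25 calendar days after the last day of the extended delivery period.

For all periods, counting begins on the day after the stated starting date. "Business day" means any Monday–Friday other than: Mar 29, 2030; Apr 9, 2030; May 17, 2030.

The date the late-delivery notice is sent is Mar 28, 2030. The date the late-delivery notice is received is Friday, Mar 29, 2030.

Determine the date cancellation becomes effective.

May 5, 2030

The last day of the extended delivery period: 7 business days after Friday, Mar 29, 2030, skipping weekends and the listed holiday on Apr 9 — Apr 1, Apr 2, Apr 3, Apr 4, Apr 5, Apr 8, Apr 10 — lands on Wednesday, Apr 10, 2030.
The date cancellation becomes effective: 25 calendar days after Apr 10, 2030 is May 5, 2030.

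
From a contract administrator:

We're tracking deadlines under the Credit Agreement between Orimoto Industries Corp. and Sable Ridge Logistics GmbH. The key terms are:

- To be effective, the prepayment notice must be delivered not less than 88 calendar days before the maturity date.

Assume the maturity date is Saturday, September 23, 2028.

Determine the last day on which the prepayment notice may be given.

June 27, 2028

Counting back 88 calendar days from September 23, 2028 gives June 27, 2028.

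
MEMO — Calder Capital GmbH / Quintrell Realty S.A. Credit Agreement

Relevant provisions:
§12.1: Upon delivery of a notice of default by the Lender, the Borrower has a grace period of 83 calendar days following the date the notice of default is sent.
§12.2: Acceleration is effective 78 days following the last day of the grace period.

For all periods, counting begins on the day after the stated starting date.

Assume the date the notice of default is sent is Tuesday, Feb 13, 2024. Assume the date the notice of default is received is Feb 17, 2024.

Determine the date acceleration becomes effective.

The last day of the grace period: 83 calendar days after Feb 13, 2024 is May 6, 2024.
The date acceleration becomes effective: May 6, 2024 + 78 days = Jul 23, 2024.

Jul 23, 2024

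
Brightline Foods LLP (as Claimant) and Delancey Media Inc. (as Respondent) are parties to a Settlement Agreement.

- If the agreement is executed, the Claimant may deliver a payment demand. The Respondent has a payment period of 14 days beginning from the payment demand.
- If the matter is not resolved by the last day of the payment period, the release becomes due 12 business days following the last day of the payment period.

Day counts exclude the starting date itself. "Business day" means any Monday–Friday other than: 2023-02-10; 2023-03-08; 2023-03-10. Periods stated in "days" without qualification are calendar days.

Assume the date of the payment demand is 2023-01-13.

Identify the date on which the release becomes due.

The last day of the payment period: 2023-01-13 + 14 days = 2023-01-27.
From Friday, 2023-01-27, 12 business days (Jan 30, Jan 31, Feb 1, Feb 2, …, Feb 13, Feb 14, Feb 15, skipping weekends and the listed holiday on Feb 10) brings us to Wednesday, 2023-02-15, which is the date on which the release becomes due.

2023-02-15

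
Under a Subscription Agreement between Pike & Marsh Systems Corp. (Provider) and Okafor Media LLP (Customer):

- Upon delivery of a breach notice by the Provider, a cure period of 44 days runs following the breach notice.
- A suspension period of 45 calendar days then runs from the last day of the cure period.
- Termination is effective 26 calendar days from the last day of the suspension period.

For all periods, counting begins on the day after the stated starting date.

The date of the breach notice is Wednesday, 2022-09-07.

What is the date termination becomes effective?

2022-12-31

Adding 44 calendar days to 2022-09-07 gives 2022-10-21, which is the last day of the cure period.
The last day of the suspension period: 2022-10-21 + 45 days = 2022-12-05.
The date termination becomes effective: 26 calendar days after 2022-12-05 is 2022-12-31.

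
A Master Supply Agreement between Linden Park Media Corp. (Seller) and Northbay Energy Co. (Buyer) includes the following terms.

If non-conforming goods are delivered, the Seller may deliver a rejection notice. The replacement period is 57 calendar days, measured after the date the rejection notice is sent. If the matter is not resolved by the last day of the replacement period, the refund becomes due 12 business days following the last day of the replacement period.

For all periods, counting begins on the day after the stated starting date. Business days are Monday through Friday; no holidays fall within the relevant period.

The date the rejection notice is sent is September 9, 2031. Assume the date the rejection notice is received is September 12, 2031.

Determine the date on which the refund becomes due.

The last day of the replacement period: 57 calendar days after September 9, 2031 is November 5, 2031.
The date on which the refund becomes due: 12 business days after Wednesday, November 5, 2031, skipping weekends — Nov 6, Nov 7, Nov 10, Nov 11, …, Nov 19, Nov 20, Nov 21 — lands on Friday, November 21, 2031.

November 21, 2031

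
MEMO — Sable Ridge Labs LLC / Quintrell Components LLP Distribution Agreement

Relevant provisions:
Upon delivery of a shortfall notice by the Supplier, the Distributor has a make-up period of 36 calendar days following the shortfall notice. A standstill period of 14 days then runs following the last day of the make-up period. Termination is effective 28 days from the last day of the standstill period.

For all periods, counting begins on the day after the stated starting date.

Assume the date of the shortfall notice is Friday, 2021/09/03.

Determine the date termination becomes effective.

Adding 36 calendar days to 2021/09/03 gives 2021/10/09, which is the last day of the make-up period.
Adding 14 calendar days to 2021/10/09 gives 2021/10/23, which is the last day of the standstill period.
The date termination becomes effective: 2021/10/23 + 28 days = 2021/11/20.

2021/11/20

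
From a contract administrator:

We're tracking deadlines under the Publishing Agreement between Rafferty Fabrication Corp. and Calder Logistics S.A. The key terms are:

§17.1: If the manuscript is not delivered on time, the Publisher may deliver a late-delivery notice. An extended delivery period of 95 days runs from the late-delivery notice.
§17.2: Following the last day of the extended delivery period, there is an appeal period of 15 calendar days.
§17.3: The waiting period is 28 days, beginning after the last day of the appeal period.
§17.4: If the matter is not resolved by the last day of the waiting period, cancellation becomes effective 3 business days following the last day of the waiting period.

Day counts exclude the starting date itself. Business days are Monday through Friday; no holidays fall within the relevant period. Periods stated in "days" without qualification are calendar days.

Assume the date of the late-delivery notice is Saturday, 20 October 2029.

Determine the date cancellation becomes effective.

The last day of the extended delivery period: 20 October 2029 + 95 days = 23 January 2030.
Adding 15 calendar days to 23 January 2030 gives 7 February 2030, which is the last day of the appeal period.
Adding 28 calendar days to 7 February 2030 gives 7 March 2030, which is the last day of the waiting period.
The date cancellation becomes effective: counting 3 business days from Thursday, 7 March 2030 (Mar 8, Mar 11, Mar 12, skipping weekends) reaches Tuesday, 12 March 2030.

12 March 2030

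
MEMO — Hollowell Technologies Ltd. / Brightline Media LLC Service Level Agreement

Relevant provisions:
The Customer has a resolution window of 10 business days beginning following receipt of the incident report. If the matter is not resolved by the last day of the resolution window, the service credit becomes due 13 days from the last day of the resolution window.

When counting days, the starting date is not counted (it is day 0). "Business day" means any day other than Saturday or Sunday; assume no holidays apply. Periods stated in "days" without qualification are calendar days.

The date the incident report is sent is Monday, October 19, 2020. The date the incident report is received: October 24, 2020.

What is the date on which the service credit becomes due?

November 19, 2020

The last day of the resolution window: counting 10 business days from Saturday, October 24, 2020 (Oct 26, Oct 27, Oct 28, Oct 29, Oct 30, Nov 2, Nov 3, Nov 4, Nov 5, Nov 6, skipping weekends) reaches Friday, November 6, 2020.
The date on which the service credit becomes due: November 6, 2020 + 13 days = November 19, 2020.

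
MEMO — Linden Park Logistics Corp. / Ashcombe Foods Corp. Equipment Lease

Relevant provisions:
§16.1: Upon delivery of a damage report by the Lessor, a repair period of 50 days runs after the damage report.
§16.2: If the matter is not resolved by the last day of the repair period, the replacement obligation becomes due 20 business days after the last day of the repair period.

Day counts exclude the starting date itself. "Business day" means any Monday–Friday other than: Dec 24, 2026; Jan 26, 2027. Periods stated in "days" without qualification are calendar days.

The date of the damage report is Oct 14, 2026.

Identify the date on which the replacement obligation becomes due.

The last day of the repair period: 50 calendar days after Oct 14, 2026 is Dec 3, 2026.
The date on which the replacement obligation becomes due: 20 business days after Thursday, Dec 3, 2026, skipping weekends and the listed holiday on Dec 24 — Dec 4, Dec 7, Dec 8, Dec 9, …, Dec 30, Dec 31, Jan 1 — lands on Friday, Jan 1, 2027.

Jan 1, 2027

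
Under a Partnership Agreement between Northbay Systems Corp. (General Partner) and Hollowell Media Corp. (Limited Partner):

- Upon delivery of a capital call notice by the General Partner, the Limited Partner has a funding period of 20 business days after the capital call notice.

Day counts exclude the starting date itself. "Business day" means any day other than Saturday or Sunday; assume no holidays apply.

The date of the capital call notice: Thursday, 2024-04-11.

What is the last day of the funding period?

The last day of the funding period: 20 business days after Thursday, 2024-04-11, skipping weekends — Apr 12, Apr 15, Apr 16, Apr 17, …, May 7, May 8, May 9 — lands on Thursday, 2024-05-09.

2024-05-09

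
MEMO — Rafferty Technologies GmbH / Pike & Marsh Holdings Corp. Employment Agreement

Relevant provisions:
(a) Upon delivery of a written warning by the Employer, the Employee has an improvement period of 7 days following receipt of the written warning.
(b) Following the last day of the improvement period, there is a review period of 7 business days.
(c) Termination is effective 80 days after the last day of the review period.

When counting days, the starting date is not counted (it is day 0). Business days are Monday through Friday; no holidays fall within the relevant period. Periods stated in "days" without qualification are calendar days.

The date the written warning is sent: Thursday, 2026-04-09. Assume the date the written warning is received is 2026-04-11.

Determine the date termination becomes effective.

Adding 7 calendar days to 2026-04-11 gives 2026-04-18, which is the last day of the improvement period.
From Saturday, 2026-04-18, 7 business days (Apr 20, Apr 21, Apr 22, Apr 23, Apr 24, Apr 27, Apr 28, skipping weekends) brings us to Tuesday, 2026-04-28, which is the last day of the review period.
The date termination becomes effective: 2026-04-28 + 80 days = 2026-07-17.

2026-07-17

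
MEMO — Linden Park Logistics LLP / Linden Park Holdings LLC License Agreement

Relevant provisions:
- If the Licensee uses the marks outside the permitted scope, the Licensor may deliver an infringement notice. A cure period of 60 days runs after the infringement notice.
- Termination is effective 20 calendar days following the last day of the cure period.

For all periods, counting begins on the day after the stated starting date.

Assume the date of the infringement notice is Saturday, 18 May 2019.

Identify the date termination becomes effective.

6 August 2019

Adding 60 calendar days to 18 May 2019 gives 17 July 2019, which is the last day of the cure period.
The date termination becomes effective: 20 calendar days after 17 July 2019 is 6 August 2019.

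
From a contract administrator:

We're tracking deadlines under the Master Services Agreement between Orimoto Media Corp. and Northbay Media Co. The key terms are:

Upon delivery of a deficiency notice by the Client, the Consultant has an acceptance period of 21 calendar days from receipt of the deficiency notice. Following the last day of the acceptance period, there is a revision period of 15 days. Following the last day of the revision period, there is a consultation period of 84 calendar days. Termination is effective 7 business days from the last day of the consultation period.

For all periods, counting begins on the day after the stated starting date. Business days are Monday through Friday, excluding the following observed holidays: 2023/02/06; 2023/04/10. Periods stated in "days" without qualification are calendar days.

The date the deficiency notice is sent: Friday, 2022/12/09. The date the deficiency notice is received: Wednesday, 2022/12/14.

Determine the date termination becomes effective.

Adding 21 calendar days to 2022/12/14 gives 2023/01/04, which is the last day of the acceptance period.
The last day of the revision period: 2023/01/04 + 15 days = 2023/01/19.
Adding 84 calendar days to 2023/01/19 gives 2023/04/13, which is the last day of the consultation period.
The date termination becomes effective: 7 business days after Thursday, 2023/04/13, skipping weekends — Apr 14, Apr 17, Apr 18, Apr 19, Apr 20, Apr 21, Apr 24 — lands on Monday, 2023/04/24.

2023/04/24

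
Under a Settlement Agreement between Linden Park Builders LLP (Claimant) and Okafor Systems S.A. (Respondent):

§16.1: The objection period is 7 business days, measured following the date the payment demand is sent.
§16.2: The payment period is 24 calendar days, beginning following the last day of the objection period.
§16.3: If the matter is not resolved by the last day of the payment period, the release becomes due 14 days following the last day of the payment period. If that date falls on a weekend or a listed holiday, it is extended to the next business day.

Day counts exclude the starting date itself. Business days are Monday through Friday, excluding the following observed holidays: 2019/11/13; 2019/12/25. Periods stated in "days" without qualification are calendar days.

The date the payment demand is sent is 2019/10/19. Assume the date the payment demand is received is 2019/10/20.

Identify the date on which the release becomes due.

From Saturday, 2019/10/19, 7 business days (Oct 21, Oct 22, Oct 23, Oct 24, Oct 25, Oct 28, Oct 29, skipping weekends) brings us to Tuesday, 2019/10/29, which is the last day of the objection period.
Adding 24 calendar days to 2019/10/29 gives 2019/11/22, which is the last day of the payment period.
The date on which the release becomes due: 2019/11/22 + 14 days = 2019/12/06. 2019/12/06 is a Friday and is not a listed holiday, so no roll-forward applies.

2019/12/06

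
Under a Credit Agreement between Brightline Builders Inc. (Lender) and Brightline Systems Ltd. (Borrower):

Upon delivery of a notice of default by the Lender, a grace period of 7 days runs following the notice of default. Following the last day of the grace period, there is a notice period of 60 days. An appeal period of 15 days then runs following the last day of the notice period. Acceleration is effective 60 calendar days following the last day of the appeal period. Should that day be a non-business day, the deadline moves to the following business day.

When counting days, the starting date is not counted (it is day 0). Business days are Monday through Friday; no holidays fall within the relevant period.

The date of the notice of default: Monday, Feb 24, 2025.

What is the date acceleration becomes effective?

The last day of the grace period: Feb 24, 2025 + 7 days = Mar 3, 2025.
Adding 60 calendar days to Mar 3, 2025 gives May 2, 2025, which is the last day of the notice period.
The last day of the appeal period: May 2, 2025 + 15 days = May 17, 2025.
The date acceleration becomes effective: May 17, 2025 + 60 days = Jul 16, 2025. Jul 16, 2025 is a Wednesday, so no roll-forward applies.

Jul 16, 2025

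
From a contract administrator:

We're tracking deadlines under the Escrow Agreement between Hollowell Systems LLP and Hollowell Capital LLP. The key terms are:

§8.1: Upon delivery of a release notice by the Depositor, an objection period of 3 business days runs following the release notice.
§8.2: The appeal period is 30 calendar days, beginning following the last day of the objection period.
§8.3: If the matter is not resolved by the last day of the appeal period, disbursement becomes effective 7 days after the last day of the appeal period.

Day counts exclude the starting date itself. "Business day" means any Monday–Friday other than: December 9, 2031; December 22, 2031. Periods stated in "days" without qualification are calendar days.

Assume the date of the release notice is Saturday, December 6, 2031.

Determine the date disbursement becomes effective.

The last day of the objection period: counting 3 business days from Saturday, December 6, 2031 (Dec 8, Dec 10, Dec 11, skipping weekends and the listed holiday on Dec 9) reaches Thursday, December 11, 2031.
The last day of the appeal period: December 11, 2031 + 30 days = January 10, 2032.
The date disbursement becomes effective: 7 calendar days after January 10, 2032 is January 17, 2032.

January 17, 2032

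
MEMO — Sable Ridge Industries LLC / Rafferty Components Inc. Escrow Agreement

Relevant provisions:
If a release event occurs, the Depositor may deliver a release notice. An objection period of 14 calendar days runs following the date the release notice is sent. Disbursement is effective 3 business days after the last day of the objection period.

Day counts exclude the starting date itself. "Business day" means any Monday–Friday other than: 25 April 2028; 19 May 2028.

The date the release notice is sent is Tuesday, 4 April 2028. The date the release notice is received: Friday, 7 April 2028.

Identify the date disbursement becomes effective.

21 April 2028

The last day of the objection period: 4 April 2028 + 14 days = 18 April 2028.
From Tuesday, 18 April 2028, 3 business days (Apr 19, Apr 20, Apr 21, skipping weekends) brings us to Friday, 21 April 2028, which is the date disbursement becomes effective.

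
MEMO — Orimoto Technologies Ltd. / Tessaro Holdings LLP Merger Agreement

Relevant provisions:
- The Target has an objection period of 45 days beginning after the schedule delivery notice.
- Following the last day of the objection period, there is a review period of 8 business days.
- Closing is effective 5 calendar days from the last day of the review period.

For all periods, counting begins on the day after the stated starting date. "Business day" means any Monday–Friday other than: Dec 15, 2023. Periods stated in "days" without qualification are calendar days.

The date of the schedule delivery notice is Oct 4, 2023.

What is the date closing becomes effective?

The last day of the objection period: Oct 4, 2023 + 45 days = Nov 18, 2023.
The last day of the review period: counting 8 business days from Saturday, Nov 18, 2023 (Nov 20, Nov 21, Nov 22, Nov 23, Nov 24, Nov 27, Nov 28, Nov 29, skipping weekends) reaches Wednesday, Nov 29, 2023.
The date closing becomes effective: 5 calendar days after Nov 29, 2023 is Dec 4, 2023.

Dec 4, 2023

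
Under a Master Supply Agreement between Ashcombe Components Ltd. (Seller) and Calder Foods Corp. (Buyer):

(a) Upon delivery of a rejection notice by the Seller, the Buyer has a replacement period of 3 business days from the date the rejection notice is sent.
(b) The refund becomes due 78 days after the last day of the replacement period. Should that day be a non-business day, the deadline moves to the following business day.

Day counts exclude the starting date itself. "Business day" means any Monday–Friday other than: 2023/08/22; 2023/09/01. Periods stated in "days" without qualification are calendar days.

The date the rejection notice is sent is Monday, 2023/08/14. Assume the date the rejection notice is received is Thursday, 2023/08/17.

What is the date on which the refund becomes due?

The last day of the replacement period: 3 business days after Monday, 2023/08/14, skipping weekends — Aug 15, Aug 16, Aug 17 — lands on Thursday, 2023/08/17.
The date on which the refund becomes due: 78 calendar days after 2023/08/17 is 2023/11/03. 2023/11/03 is a Friday and is not a listed holiday, so no roll-forward applies.

2023/11/03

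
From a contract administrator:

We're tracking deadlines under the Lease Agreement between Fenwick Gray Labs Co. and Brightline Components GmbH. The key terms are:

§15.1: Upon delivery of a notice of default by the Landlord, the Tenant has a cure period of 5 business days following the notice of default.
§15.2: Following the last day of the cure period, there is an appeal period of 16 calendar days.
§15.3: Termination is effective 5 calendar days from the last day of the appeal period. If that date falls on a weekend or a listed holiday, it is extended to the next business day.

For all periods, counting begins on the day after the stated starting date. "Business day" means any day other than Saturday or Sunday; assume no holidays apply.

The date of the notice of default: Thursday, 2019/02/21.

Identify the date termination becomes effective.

2019/03/21

The last day of the cure period: counting 5 business days from Thursday, 2019/02/21 (Feb 22, Feb 25, Feb 26, Feb 27, Feb 28, skipping weekends) reaches Thursday, 2019/02/28.
The last day of the appeal period: 2019/02/28 + 16 days = 2019/03/16.
The date termination becomes effective: 2019/03/16 + 5 days = 2019/03/21. 2019/03/21 is a Thursday, so no roll-forward applies.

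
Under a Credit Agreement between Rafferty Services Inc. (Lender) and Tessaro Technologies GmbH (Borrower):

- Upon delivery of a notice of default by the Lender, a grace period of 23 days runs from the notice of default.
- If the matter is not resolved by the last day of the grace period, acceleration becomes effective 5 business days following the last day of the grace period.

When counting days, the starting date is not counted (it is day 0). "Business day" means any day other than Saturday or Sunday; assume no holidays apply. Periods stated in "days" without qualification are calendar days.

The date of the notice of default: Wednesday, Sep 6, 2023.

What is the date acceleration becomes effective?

Adding 23 calendar days to Sep 6, 2023 gives Sep 29, 2023, which is the last day of the grace period.
The date acceleration becomes effective: 5 business days after Friday, Sep 29, 2023, skipping weekends — Oct 2, Oct 3, Oct 4, Oct 5, Oct 6 — lands on Friday, Oct 6, 2023.

Oct 6, 2023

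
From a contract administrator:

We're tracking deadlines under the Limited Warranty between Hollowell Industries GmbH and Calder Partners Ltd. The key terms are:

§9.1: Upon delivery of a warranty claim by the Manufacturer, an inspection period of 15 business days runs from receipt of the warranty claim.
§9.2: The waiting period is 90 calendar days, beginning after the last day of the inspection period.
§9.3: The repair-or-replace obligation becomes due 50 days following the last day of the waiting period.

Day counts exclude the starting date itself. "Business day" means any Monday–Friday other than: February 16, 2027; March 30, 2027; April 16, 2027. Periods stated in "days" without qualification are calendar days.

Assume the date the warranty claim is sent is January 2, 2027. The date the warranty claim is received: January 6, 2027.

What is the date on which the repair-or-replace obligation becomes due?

From Wednesday, January 6, 2027, 15 business days (Jan 7, Jan 8, Jan 11, Jan 12, …, Jan 25, Jan 26, Jan 27, skipping weekends) brings us to Wednesday, January 27, 2027, which is the last day of the inspection period.
The last day of the waiting period: January 27, 2027 + 90 days = April 27, 2027.
Adding 50 calendar days to April 27, 2027 gives June 16, 2027, which is the date on which the repair-or-replace obligation becomes due.

June 16, 2027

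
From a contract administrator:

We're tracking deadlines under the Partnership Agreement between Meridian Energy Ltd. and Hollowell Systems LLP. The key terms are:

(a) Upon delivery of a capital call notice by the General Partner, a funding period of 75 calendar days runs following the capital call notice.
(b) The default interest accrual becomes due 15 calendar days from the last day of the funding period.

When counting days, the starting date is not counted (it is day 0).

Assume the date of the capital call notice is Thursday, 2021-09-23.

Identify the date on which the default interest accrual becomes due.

2021-12-22

The last day of the funding period: 75 calendar days after 2021-09-23 is 2021-12-07.
Adding 15 calendar days to 2021-12-07 gives 2021-12-22, which is the date on which the default interest accrual becomes due.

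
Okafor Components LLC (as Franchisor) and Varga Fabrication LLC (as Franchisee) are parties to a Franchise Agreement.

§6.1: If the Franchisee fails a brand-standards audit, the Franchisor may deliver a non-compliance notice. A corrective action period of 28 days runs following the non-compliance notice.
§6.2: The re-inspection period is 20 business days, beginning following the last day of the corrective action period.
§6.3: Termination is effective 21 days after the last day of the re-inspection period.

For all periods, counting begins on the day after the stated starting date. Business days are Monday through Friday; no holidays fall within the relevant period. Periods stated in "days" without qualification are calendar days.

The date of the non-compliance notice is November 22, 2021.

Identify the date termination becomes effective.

February 7, 2022

The last day of the corrective action period: November 22, 2021 + 28 days = December 20, 2021.
The last day of the re-inspection period: 20 business days after Monday, December 20, 2021, skipping weekends — Dec 21, Dec 22, Dec 23, Dec 24, …, Jan 13, Jan 14, Jan 17 — lands on Monday, January 17, 2022.
The date termination becomes effective: January 17, 2022 + 21 days = February 7, 2022.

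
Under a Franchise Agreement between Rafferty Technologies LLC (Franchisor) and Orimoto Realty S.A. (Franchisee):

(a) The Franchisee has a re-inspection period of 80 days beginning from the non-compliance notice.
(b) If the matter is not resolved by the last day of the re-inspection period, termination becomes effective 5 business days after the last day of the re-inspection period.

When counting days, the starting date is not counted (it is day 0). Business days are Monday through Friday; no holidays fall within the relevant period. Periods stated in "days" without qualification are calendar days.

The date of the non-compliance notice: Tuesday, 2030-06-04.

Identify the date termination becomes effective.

2030-08-30

Adding 80 calendar days to 2030-06-04 gives 2030-08-23, which is the last day of the re-inspection period.
The date termination becomes effective: 5 business days after Friday, 2030-08-23, skipping weekends — Aug 26, Aug 27, Aug 28, Aug 29, Aug 30 — lands on Friday, 2030-08-30.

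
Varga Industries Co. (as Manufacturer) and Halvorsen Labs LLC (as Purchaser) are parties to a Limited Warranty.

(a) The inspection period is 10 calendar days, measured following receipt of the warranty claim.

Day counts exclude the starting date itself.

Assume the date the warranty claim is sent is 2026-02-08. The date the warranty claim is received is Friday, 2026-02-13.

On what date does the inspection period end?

2026-02-23

The last day of the inspection period: 2026-02-13 + 10 days = 2026-02-23.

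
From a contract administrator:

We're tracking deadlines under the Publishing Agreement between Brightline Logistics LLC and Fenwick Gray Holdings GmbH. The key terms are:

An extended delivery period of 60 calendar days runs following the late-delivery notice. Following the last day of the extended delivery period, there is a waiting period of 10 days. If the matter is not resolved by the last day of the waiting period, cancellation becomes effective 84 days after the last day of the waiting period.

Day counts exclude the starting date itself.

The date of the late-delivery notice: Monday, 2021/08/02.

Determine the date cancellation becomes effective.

2022/01/03

The last day of the extended delivery period: 60 calendar days after 2021/08/02 is 2021/10/01.
The last day of the waiting period: 2021/10/01 + 10 days = 2021/10/11.
Adding 84 calendar days to 2021/10/11 gives 2022/01/03, which is the date cancellation becomes effective.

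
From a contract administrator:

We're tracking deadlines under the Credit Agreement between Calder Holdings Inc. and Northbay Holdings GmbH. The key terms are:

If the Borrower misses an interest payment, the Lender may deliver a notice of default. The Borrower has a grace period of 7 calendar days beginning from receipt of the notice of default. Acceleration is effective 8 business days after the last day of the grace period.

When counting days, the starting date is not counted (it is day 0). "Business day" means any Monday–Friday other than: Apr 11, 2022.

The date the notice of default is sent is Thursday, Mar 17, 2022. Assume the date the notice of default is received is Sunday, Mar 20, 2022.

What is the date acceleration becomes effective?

The last day of the grace period: 7 calendar days after Mar 20, 2022 is Mar 27, 2022.
From Sunday, Mar 27, 2022, 8 business days (Mar 28, Mar 29, Mar 30, Mar 31, Apr 1, Apr 4, Apr 5, Apr 6, skipping weekends) brings us to Wednesday, Apr 6, 2022, which is the date acceleration becomes effective.

Apr 6, 2022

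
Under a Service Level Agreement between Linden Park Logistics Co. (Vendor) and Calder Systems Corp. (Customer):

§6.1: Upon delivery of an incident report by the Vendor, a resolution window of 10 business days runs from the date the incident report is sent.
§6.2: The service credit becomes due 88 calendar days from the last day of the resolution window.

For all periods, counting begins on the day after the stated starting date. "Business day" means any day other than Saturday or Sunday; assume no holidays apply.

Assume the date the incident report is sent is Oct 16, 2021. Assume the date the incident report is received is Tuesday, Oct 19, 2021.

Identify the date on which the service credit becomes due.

From Saturday, Oct 16, 2021, 10 business days (Oct 18, Oct 19, Oct 20, Oct 21, Oct 22, Oct 25, Oct 26, Oct 27, Oct 28, Oct 29, skipping weekends) brings us to Friday, Oct 29, 2021, which is the last day of the resolution window.
Adding 88 calendar days to Oct 29, 2021 gives Jan 25, 2022, which is the date on which the service credit becomes due.

Jan 25, 2022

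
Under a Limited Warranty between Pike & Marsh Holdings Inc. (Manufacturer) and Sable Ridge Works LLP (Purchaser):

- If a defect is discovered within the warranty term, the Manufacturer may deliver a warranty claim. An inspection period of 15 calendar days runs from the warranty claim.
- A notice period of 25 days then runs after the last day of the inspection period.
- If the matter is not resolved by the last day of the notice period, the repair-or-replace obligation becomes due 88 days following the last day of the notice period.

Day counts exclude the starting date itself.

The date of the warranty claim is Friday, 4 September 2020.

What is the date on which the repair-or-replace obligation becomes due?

The last day of the inspection period: 4 September 2020 + 15 days = 19 September 2020.
The last day of the notice period: 25 calendar days after 19 September 2020 is 14 October 2020.
The date on which the repair-or-replace obligation becomes due: 14 October 2020 + 88 days = 10 January 2021.

10 January 2021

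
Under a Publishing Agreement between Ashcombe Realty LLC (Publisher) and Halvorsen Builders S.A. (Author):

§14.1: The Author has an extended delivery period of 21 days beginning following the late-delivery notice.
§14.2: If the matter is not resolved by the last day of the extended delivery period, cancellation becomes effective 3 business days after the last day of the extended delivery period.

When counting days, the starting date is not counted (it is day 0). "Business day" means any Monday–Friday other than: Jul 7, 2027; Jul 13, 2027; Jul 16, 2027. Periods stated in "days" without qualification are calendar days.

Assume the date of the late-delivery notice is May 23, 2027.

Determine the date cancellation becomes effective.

The last day of the extended delivery period: 21 calendar days after May 23, 2027 is Jun 13, 2027.
From Sunday, Jun 13, 2027, 3 business days (Jun 14, Jun 15, Jun 16, skipping weekends) brings us to Wednesday, Jun 16, 2027, which is the date cancellation becomes effective.

Jun 16, 2027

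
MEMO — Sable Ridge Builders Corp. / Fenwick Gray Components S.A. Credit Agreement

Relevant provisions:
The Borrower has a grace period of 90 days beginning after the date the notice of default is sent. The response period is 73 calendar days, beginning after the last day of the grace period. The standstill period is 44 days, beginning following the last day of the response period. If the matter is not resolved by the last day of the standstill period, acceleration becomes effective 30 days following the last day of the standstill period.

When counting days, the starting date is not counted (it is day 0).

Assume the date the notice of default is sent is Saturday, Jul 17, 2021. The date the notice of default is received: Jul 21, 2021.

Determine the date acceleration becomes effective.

Mar 11, 2022

The last day of the grace period: Jul 17, 2021 + 90 days = Oct 15, 2021.
The last day of the response period: 73 calendar days after Oct 15, 2021 is Dec 27, 2021.
The last day of the standstill period: Dec 27, 2021 + 44 days = Feb 9, 2022.
Adding 30 calendar days to Feb 9, 2022 gives Mar 11, 2022, which is the date acceleration becomes effective.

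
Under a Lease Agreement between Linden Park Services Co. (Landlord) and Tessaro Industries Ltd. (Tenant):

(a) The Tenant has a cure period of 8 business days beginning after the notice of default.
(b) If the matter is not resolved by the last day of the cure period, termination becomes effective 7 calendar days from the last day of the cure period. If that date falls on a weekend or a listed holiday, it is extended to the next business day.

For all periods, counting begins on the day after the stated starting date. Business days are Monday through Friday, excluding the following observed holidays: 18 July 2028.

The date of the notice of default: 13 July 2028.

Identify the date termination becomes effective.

2 August 2028

The last day of the cure period: 8 business days after Thursday, 13 July 2028, skipping weekends and the listed holiday on Jul 18 — Jul 14, Jul 17, Jul 19, Jul 20, Jul 21, Jul 24, Jul 25, Jul 26 — lands on Wednesday, 26 July 2028.
The date termination becomes effective: 7 calendar days after 26 July 2028 is 2 August 2028. 2 August 2028 is a Wednesday and is not a listed holiday, so no roll-forward applies.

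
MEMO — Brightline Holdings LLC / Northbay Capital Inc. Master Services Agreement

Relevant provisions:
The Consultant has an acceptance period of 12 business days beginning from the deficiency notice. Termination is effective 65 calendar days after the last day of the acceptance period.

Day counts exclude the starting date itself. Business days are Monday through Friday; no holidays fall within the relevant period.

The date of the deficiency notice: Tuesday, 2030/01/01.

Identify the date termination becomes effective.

2030/03/23

The last day of the acceptance period: counting 12 business days from Tuesday, 2030/01/01 (Jan 2, Jan 3, Jan 4, Jan 7, …, Jan 15, Jan 16, Jan 17, skipping weekends) reaches Thursday, 2030/01/17.
The date termination becomes effective: 2030/01/17 + 65 days = 2030/03/23.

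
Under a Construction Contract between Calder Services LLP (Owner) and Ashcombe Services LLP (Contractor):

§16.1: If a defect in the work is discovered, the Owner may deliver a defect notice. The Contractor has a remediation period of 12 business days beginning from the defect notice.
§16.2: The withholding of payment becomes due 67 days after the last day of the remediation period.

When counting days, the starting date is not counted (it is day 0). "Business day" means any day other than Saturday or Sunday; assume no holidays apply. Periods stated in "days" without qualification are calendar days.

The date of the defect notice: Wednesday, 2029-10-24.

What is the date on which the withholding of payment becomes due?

2030-01-15

From Wednesday, 2029-10-24, 12 business days (Oct 25, Oct 26, Oct 29, Oct 30, …, Nov 7, Nov 8, Nov 9, skipping weekends) brings us to Friday, 2029-11-09, which is the last day of the remediation period.
Adding 67 calendar days to 2029-11-09 gives 2030-01-15, which is the date on which the withholding of payment becomes due.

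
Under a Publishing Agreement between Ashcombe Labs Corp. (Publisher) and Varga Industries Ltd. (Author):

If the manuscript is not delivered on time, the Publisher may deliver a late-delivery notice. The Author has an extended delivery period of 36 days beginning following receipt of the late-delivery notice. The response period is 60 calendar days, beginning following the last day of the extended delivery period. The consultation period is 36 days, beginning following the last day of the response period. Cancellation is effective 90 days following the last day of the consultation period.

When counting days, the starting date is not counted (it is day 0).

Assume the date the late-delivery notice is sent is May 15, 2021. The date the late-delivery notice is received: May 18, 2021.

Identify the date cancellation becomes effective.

Dec 26, 2021

Adding 36 calendar days to May 18, 2021 gives Jun 23, 2021, which is the last day of the extended delivery period.
The last day of the response period: Jun 23, 2021 + 60 days = Aug 22, 2021.
The last day of the consultation period: 36 calendar days after Aug 22, 2021 is Sep 27, 2021.
The date cancellation becomes effective: Sep 27, 2021 + 90 days = Dec 26, 2021.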